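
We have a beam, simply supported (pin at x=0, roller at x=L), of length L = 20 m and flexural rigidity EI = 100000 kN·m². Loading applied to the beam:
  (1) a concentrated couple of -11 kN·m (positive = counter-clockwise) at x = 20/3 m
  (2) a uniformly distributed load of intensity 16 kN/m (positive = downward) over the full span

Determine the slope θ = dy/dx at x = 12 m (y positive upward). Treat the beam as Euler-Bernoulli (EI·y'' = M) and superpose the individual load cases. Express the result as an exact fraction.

Load 1 — applied couple M₀=-11 kN·m at a=20/3 m (b=L-a=40/3):
  θ_1 = (M₀x²/(2L)-M₀(x-a)+C₁)/EI  [x>a] with C₁=M₀(3b²-L²)/(6L)=-110/9 = ((-11)·12²/(2·20)-(-11)·(12-(20/3))+(-110/9))/100000 = 77/1125000 rad
Load 2 — uniform load w=16 kN/m over full span:
  θ_2 = -w(L³-6Lx²+4x³)/(24EI) = -16·(20³-6·20·12²+4·12³)/(24·100000) = 148/9375 rad
Superposition: θ = Σ θ_i = 17837/1125000 rad ≈ 0.015855 rad

θ(12) = 17837/1125000 rad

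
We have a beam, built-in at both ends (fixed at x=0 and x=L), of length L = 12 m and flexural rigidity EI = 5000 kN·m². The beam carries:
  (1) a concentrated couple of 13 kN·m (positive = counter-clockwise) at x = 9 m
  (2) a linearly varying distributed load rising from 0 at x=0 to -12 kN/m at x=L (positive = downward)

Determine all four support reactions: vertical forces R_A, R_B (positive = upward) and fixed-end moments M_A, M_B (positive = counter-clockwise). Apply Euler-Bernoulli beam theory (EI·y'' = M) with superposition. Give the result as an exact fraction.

Load 1 — applied couple M₀=13 kN·m at a=9 m (b=L-a=3):
  R_A = 6M₀ab/L³ = 6·13·9·3/12³ = 39/32 kN
  M_A = M₀b(2a-b)/L² = 13·3·(2·9-3)/12² = 65/16 kN·m
  R_B = -6M₀ab/L³ = -6·13·9·3/12³ = -39/32 kN
  M_B = M₀a(2b-a)/L² = 13·9·(2·3-9)/12² = -39/16 kN·m
Load 2 — triangular load w₀=-12 kN/m (0→w₀ over full span):
  R_A = 3w₀L/20 = 3·(-12)·12/20 = -108/5 kN
  M_A = w₀L²/30 = (-12)·12²/30 = -288/5 kN·m
  R_B = 7w₀L/20 = 7·(-12)·12/20 = -252/5 kN
  M_B = -w₀L²/20 = -(-12)·12²/20 = 432/5 kN·m
Superposition: R_A = -3261/160 kN, M_A = -4283/80 kN·m, R_B = -8259/160 kN, M_B = 6717/80 kN·m

R_A = -3261/160 kN, M_A = -4283/80 kN·m, R_B = -8259/160 kN, M_B = 6717/80 kN·m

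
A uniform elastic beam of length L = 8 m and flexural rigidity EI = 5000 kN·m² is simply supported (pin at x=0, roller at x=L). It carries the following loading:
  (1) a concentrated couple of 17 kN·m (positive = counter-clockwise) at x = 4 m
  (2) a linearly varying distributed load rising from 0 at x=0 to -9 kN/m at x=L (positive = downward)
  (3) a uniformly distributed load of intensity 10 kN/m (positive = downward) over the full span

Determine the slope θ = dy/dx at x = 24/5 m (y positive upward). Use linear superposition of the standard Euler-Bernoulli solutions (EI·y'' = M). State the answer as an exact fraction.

Load 1 — applied couple M₀=17 kN·m at a=4 m (b=L-a=4):
  θ_1 = (M₀x²/(2L)-M₀(x-a)+C₁)/EI  [x>a] with C₁=M₀(3b²-L²)/(6L)=-17/3 = (17·(24/5)²/(2·8)-17·((24/5)-4)+(-17/3))/5000 = 391/375000 rad
Load 2 — triangular load w₀=-9 kN/m (0→w₀ over full span):
  θ_2 = -w₀(7L⁴-30L²x²+15x⁴)/(360LEI) = -(-9)·(7·8⁴-30·8²·(24/5)²+15·(24/5)⁴)/(360·8·5000) = -1856/390625 rad
Load 3 — uniform load w=10 kN/m over full span:
  θ_3 = -w(L³-6Lx²+4x³)/(24EI) = -10·(8³-6·8·(24/5)²+4·(24/5)³)/(24·5000) = 592/46875 rad
Superposition: θ = Σ θ_i = 27877/3125000 rad ≈ 0.008921 rad

θ(24/5) = 27877/3125000 rad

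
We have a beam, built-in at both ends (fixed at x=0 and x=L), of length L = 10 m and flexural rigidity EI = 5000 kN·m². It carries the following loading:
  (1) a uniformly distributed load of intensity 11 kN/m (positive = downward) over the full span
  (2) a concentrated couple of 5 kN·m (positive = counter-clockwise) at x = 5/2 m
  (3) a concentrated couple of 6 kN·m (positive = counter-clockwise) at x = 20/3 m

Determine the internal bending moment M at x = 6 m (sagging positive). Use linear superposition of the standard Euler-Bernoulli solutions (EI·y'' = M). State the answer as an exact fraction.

M(6) = 10187/240 kN·m

Load 1 — uniform load w=11 kN/m over full span:
  M_1 = wLx/2 - wL²/12 - wx²/2 = 11·10·6/2 - 11·10²/12 - 11·6²/2 = 121/3 kN·m
Load 2 — applied couple M₀=5 kN·m at a=5/2 m (b=L-a=15/2):
  M_2 = R_Ax - M_A - M₀  [x>a] with R_A=9/16, M_A=-15/16 = (9/16)·6 - (-15/16) - 5 = -11/16 kN·m
Load 3 — applied couple M₀=6 kN·m at a=20/3 m (b=L-a=10/3):
  M_3 = R_Ax - M_A  [x≤a] with R_A=4/5, M_A=2 = (4/5)·6 - 2 = 14/5 kN·m
Superposition: M = Σ M_i = 10187/240 kN·m ≈ 42.445833 kN·m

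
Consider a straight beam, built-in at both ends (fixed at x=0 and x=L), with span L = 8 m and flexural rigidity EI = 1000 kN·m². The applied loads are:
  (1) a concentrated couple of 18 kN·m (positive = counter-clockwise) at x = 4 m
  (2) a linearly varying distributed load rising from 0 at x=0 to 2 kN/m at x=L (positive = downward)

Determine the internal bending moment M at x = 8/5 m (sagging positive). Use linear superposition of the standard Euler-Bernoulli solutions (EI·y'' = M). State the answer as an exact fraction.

M(8/5) = 227/750 kN·m

Load 1 — applied couple M₀=18 kN·m at a=4 m (b=L-a=4):
  M_1 = R_Ax - M_A  [x≤a] with R_A=27/8, M_A=9/2 = (27/8)·(8/5) - (9/2) = 9/10 kN·m
Load 2 — triangular load w₀=2 kN/m (0→w₀ over full span):
  M_2 = 3w₀Lx/20 - w₀L²/30 - w₀x³/(6L) = 3·2·8·(8/5)/20 - 2·8²/30 - 2·(8/5)³/(6·8) = -224/375 kN·m
Superposition: M = Σ M_i = 227/750 kN·m ≈ 0.302667 kN·m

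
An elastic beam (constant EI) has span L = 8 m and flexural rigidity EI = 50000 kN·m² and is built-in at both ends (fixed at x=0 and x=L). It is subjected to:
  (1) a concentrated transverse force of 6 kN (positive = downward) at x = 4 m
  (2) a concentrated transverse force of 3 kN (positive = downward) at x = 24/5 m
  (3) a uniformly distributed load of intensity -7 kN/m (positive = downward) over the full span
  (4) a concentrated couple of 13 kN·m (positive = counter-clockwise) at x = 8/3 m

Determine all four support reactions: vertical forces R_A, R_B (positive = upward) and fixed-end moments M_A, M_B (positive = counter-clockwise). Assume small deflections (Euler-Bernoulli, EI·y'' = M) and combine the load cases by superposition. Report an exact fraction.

R_A = -16333/750 kN, M_A = -10886/375 kN·m, R_B = -18917/750 kN, M_B = 12079/375 kN·m

Load 1 — point force P=6 kN at a=4 m (b=L-a=4):
  R_A = Pb²(3a+b)/L³ = 6·4²·(3·4+4)/8³ = 3 kN
  M_A = Pab²/L² = 6·4·4²/8² = 6 kN·m
  R_B = Pa²(a+3b)/L³ = 6·4²·(4+3·4)/8³ = 3 kN
  M_B = -Pa²b/L² = -6·4²·4/8² = -6 kN·m
Load 2 — point force P=3 kN at a=24/5 m (b=L-a=16/5):
  R_A = Pb²(3a+b)/L³ = 3·(16/5)²·(3·(24/5)+(16/5))/8³ = 132/125 kN
  M_A = Pab²/L² = 3·(24/5)·(16/5)²/8² = 288/125 kN·m
  R_B = Pa²(a+3b)/L³ = 3·(24/5)²·((24/5)+3·(16/5))/8³ = 243/125 kN
  M_B = -Pa²b/L² = -3·(24/5)²·(16/5)/8² = -432/125 kN·m
Load 3 — uniform load w=-7 kN/m over full span:
  R_A = wL/2 = (-7)·8/2 = -28 kN
  M_A = wL²/12 = (-7)·8²/12 = -112/3 kN·m
  R_B = wL/2 = (-7)·8/2 = -28 kN
  M_B = -wL²/12 = -(-7)·8²/12 = 112/3 kN·m
Load 4 — applied couple M₀=13 kN·m at a=8/3 m (b=L-a=16/3):
  R_A = 6M₀ab/L³ = 6·13·(8/3)·(16/3)/8³ = 13/6 kN
  M_A = M₀b(2a-b)/L² = 13·(16/3)·(2·(8/3)-(16/3))/8² = 0 kN·m
  R_B = -6M₀ab/L³ = -6·13·(8/3)·(16/3)/8³ = -13/6 kN
  M_B = M₀a(2b-a)/L² = 13·(8/3)·(2·(16/3)-(8/3))/8² = 13/3 kN·m
Superposition: R_A = -16333/750 kN, M_A = -10886/375 kN·m, R_B = -18917/750 kN, M_B = 12079/375 kN·m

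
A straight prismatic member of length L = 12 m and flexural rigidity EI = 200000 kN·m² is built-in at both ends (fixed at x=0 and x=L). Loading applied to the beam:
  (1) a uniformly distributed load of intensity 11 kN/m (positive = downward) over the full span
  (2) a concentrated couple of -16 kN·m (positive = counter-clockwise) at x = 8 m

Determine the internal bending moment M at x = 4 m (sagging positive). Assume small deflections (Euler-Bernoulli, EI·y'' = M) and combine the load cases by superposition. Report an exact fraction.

M(4) = 380/9 kN·m

Load 1 — uniform load w=11 kN/m over full span:
  M_1 = wLx/2 - wL²/12 - wx²/2 = 11·12·4/2 - 11·12²/12 - 11·4²/2 = 44 kN·m
Load 2 — applied couple M₀=-16 kN·m at a=8 m (b=L-a=4):
  M_2 = R_Ax - M_A  [x≤a] with R_A=-16/9, M_A=-16/3 = (-16/9)·4 - (-16/3) = -16/9 kN·m
Superposition: M = Σ M_i = 380/9 kN·m ≈ 42.222222 kN·m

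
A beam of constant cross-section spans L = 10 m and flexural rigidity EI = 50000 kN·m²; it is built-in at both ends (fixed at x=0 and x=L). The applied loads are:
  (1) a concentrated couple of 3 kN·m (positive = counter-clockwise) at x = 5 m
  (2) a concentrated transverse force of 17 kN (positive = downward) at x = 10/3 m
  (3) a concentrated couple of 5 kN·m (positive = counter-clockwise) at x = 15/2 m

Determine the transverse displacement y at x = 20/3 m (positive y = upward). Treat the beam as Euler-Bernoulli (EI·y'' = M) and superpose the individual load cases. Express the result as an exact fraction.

Load 1 — applied couple M₀=3 kN·m at a=5 m (b=L-a=5):
  y_1 = (R_Ax³/6 - M_Ax²/2 - M₀(x-a)²/2)/EI  [x>a] with R_A=9/20, M_A=3/4 = ((9/20)·(20/3)³/6 - (3/4)·(20/3)²/2 - 3·((20/3)-5)²/2)/50000 = 1/36000 m
Load 2 — point force P=17 kN at a=10/3 m (b=L-a=20/3):
  y_2 = -Pa²(L-x)²(3bL-(3b+a)(L-x))/(6L³EI)  [x>a] = -17·(10/3)²·(10-(20/3))²·(3·(20/3)·10-(3·(20/3)+(10/3))·(10-(20/3)))/(6·10³·50000) = -187/218700 m
Load 3 — applied couple M₀=5 kN·m at a=15/2 m (b=L-a=5/2):
  y_3 = (R_Ax³/6 - M_Ax²/2)/EI  [x≤a] with R_A=9/16, M_A=25/16 = ((9/16)·(20/3)³/6 - (25/16)·(20/3)²/2)/50000 = -1/7200 m
Superposition: y = Σ y_i = -2113/2187000 m ≈ -0.000966 m

y(20/3) = -2113/2187000 m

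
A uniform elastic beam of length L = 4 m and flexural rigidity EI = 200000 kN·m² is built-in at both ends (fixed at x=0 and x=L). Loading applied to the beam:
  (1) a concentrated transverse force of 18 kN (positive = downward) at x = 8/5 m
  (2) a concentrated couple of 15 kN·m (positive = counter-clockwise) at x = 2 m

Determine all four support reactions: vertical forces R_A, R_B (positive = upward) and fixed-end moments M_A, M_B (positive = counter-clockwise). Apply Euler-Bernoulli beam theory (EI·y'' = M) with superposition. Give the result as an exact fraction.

Load 1 — point force P=18 kN at a=8/5 m (b=L-a=12/5):
  R_A = Pb²(3a+b)/L³ = 18·(12/5)²·(3·(8/5)+(12/5))/4³ = 1458/125 kN
  M_A = Pab²/L² = 18·(8/5)·(12/5)²/4² = 1296/125 kN·m
  R_B = Pa²(a+3b)/L³ = 18·(8/5)²·((8/5)+3·(12/5))/4³ = 792/125 kN
  M_B = -Pa²b/L² = -18·(8/5)²·(12/5)/4² = -864/125 kN·m
Load 2 — applied couple M₀=15 kN·m at a=2 m (b=L-a=2):
  R_A = 6M₀ab/L³ = 6·15·2·2/4³ = 45/8 kN
  M_A = M₀b(2a-b)/L² = 15·2·(2·2-2)/4² = 15/4 kN·m
  R_B = -6M₀ab/L³ = -6·15·2·2/4³ = -45/8 kN
  M_B = M₀a(2b-a)/L² = 15·2·(2·2-2)/4² = 15/4 kN·m
Superposition: R_A = 17289/1000 kN, M_A = 7059/500 kN·m, R_B = 711/1000 kN, M_B = -1581/500 kN·m

R_A = 17289/1000 kN, M_A = 7059/500 kN·m, R_B = 711/1000 kN, M_B = -1581/500 kN·m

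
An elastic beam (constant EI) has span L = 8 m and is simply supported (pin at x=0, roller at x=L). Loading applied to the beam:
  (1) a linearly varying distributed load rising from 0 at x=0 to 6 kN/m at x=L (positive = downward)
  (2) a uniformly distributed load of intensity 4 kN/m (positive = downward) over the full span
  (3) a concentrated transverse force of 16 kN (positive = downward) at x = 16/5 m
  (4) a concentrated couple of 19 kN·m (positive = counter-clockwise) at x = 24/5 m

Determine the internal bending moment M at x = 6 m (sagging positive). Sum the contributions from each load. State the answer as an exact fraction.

Load 1 — triangular load w₀=6 kN/m (0→w₀ over full span):
  M_1 = w₀Lx/6 - w₀x³/(6L) = 6·8·6/6 - 6·6³/(6·8) = 21 kN·m
Load 2 — uniform load w=4 kN/m over full span:
  M_2 = wx(L-x)/2 = 4·6·(8-6)/2 = 24 kN·m
Load 3 — point force P=16 kN at a=16/5 m (b=L-a=24/5):
  M_3 = Pa(L-x)/L  [x>a] = 16·(16/5)·(8-6)/8 = 64/5 kN·m
Load 4 — applied couple M₀=19 kN·m at a=24/5 m (b=L-a=16/5):
  M_4 = M₀x/L - M₀  [x>a] = 19·6/8 - 19 = -19/4 kN·m
Superposition: M = Σ M_i = 1061/20 kN·m ≈ 53.050000 kN·m

M(6) = 1061/20 kN·m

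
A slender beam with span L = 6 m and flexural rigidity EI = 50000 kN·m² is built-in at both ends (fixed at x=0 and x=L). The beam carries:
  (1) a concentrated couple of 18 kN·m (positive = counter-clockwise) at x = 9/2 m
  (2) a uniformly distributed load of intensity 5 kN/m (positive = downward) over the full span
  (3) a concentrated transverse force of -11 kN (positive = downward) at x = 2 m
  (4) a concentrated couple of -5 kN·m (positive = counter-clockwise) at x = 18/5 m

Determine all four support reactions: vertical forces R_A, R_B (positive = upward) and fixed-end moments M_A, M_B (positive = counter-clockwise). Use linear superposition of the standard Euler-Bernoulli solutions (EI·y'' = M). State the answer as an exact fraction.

Load 1 — applied couple M₀=18 kN·m at a=9/2 m (b=L-a=3/2):
  R_A = 6M₀ab/L³ = 6·18·(9/2)·(3/2)/6³ = 27/8 kN
  M_A = M₀b(2a-b)/L² = 18·(3/2)·(2·(9/2)-(3/2))/6² = 45/8 kN·m
  R_B = -6M₀ab/L³ = -6·18·(9/2)·(3/2)/6³ = -27/8 kN
  M_B = M₀a(2b-a)/L² = 18·(9/2)·(2·(3/2)-(9/2))/6² = -27/8 kN·m
Load 2 — uniform load w=5 kN/m over full span:
  R_A = wL/2 = 5·6/2 = 15 kN
  M_A = wL²/12 = 5·6²/12 = 15 kN·m
  R_B = wL/2 = 5·6/2 = 15 kN
  M_B = -wL²/12 = -5·6²/12 = -15 kN·m
Load 3 — point force P=-11 kN at a=2 m (b=L-a=4):
  R_A = Pb²(3a+b)/L³ = (-11)·4²·(3·2+4)/6³ = -220/27 kN
  M_A = Pab²/L² = (-11)·2·4²/6² = -88/9 kN·m
  R_B = Pa²(a+3b)/L³ = (-11)·2²·(2+3·4)/6³ = -77/27 kN
  M_B = -Pa²b/L² = -(-11)·2²·4/6² = 44/9 kN·m
Load 4 — applied couple M₀=-5 kN·m at a=18/5 m (b=L-a=12/5):
  R_A = 6M₀ab/L³ = 6·(-5)·(18/5)·(12/5)/6³ = -6/5 kN
  M_A = M₀b(2a-b)/L² = (-5)·(12/5)·(2·(18/5)-(12/5))/6² = -8/5 kN·m
  R_B = -6M₀ab/L³ = -6·(-5)·(18/5)·(12/5)/6³ = 6/5 kN
  M_B = M₀a(2b-a)/L² = (-5)·(18/5)·(2·(12/5)-(18/5))/6² = -3/5 kN·m
Superposition: R_A = 9749/1080 kN, M_A = 3329/360 kN·m, R_B = 10771/1080 kN, M_B = -5071/360 kN·m

R_A = 9749/1080 kN, M_A = 3329/360 kN·m, R_B = 10771/1080 kN, M_B = -5071/360 kN·m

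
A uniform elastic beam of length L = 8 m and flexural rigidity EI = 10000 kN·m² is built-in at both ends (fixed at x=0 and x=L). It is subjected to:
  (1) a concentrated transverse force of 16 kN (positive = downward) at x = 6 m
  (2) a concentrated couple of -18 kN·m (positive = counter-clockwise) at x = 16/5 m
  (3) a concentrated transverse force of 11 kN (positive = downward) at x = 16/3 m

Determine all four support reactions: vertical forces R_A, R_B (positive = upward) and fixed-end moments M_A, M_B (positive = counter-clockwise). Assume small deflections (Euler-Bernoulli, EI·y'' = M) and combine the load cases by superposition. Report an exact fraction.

R_A = 2851/1350 kN, M_A = 6992/675 kN·m, R_B = 33599/1350 kN, M_B = -24838/675 kN·m

Load 1 — point force P=16 kN at a=6 m (b=L-a=2):
  R_A = Pb²(3a+b)/L³ = 16·2²·(3·6+2)/8³ = 5/2 kN
  M_A = Pab²/L² = 16·6·2²/8² = 6 kN·m
  R_B = Pa²(a+3b)/L³ = 16·6²·(6+3·2)/8³ = 27/2 kN
  M_B = -Pa²b/L² = -16·6²·2/8² = -18 kN·m
Load 2 — applied couple M₀=-18 kN·m at a=16/5 m (b=L-a=24/5):
  R_A = 6M₀ab/L³ = 6·(-18)·(16/5)·(24/5)/8³ = -81/25 kN
  M_A = M₀b(2a-b)/L² = (-18)·(24/5)·(2·(16/5)-(24/5))/8² = -54/25 kN·m
  R_B = -6M₀ab/L³ = -6·(-18)·(16/5)·(24/5)/8³ = 81/25 kN
  M_B = M₀a(2b-a)/L² = (-18)·(16/5)·(2·(24/5)-(16/5))/8² = -144/25 kN·m
Load 3 — point force P=11 kN at a=16/3 m (b=L-a=8/3):
  R_A = Pb²(3a+b)/L³ = 11·(8/3)²·(3·(16/3)+(8/3))/8³ = 77/27 kN
  M_A = Pab²/L² = 11·(16/3)·(8/3)²/8² = 176/27 kN·m
  R_B = Pa²(a+3b)/L³ = 11·(16/3)²·((16/3)+3·(8/3))/8³ = 220/27 kN
  M_B = -Pa²b/L² = -11·(16/3)²·(8/3)/8² = -352/27 kN·m
Superposition: R_A = 2851/1350 kN, M_A = 6992/675 kN·m, R_B = 33599/1350 kN, M_B = -24838/675 kN·m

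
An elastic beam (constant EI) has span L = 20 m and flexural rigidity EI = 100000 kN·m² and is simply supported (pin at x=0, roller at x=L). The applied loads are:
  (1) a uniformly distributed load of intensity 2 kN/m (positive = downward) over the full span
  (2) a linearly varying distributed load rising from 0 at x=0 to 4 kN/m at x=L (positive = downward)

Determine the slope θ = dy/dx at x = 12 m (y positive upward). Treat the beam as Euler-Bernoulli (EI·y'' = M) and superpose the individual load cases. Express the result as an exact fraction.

Load 1 — uniform load w=2 kN/m over full span:
  θ_1 = -w(L³-6Lx²+4x³)/(24EI) = -2·(20³-6·20·12²+4·12³)/(24·100000) = 37/18750 rad
Load 2 — triangular load w₀=4 kN/m (0→w₀ over full span):
  θ_2 = -w₀(7L⁴-30L²x²+15x⁴)/(360LEI) = -4·(7·20⁴-30·20²·12²+15·12⁴)/(360·20·100000) = 232/140625 rad
Superposition: θ = Σ θ_i = 1019/281250 rad ≈ 0.003623 rad

θ(12) = 1019/281250 rad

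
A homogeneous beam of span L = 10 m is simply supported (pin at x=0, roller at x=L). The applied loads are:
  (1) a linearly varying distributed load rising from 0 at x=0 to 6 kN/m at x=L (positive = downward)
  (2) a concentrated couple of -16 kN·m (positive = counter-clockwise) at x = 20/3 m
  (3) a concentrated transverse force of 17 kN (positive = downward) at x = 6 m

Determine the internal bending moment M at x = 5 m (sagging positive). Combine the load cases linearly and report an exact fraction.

Load 1 — triangular load w₀=6 kN/m (0→w₀ over full span):
  M_1 = w₀Lx/6 - w₀x³/(6L) = 6·10·5/6 - 6·5³/(6·10) = 75/2 kN·m
Load 2 — applied couple M₀=-16 kN·m at a=20/3 m (b=L-a=10/3):
  M_2 = M₀x/L  [x≤a] = (-16)·5/10 = -8 kN·m
Load 3 — point force P=17 kN at a=6 m (b=L-a=4):
  M_3 = Pbx/L  [x≤a] = 17·4·5/10 = 34 kN·m
Superposition: M = Σ M_i = 127/2 kN·m ≈ 63.500000 kN·m

M(5) = 127/2 kN·m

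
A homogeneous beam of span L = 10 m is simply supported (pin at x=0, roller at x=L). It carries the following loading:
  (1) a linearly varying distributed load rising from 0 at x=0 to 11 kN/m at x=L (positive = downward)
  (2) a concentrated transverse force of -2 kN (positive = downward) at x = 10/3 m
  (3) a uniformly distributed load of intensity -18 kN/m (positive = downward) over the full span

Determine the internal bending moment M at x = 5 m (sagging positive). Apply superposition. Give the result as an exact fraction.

Load 1 — triangular load w₀=11 kN/m (0→w₀ over full span):
  M_1 = w₀Lx/6 - w₀x³/(6L) = 11·10·5/6 - 11·5³/(6·10) = 275/4 kN·m
Load 2 — point force P=-2 kN at a=10/3 m (b=L-a=20/3):
  M_2 = Pa(L-x)/L  [x>a] = (-2)·(10/3)·(10-5)/10 = -10/3 kN·m
Load 3 — uniform load w=-18 kN/m over full span:
  M_3 = wx(L-x)/2 = (-18)·5·(10-5)/2 = -225 kN·m
Superposition: M = Σ M_i = -1915/12 kN·m ≈ -159.583333 kN·m

M(5) = -1915/12 kN·m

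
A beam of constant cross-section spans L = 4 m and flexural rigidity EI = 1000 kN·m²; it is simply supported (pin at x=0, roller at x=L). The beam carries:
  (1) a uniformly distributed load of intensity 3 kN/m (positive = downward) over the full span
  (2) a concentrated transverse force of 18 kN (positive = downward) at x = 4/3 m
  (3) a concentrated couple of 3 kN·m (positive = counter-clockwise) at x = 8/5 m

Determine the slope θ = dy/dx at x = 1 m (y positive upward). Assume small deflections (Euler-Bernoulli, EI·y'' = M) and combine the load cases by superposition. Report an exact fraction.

θ(1) = -30137/1800000 rad

Load 1 — uniform load w=3 kN/m over full span:
  θ_1 = -w(L³-6Lx²+4x³)/(24EI) = -3·(4³-6·4·1²+4·1³)/(24·1000) = -11/2000 rad
Load 2 — point force P=18 kN at a=4/3 m (b=L-a=8/3):
  θ_2 = -Pb(L²-b²-3x²)/(6LEI)  [x≤a] = -18·(8/3)·(4²-(8/3)²-3·1²)/(6·4·1000) = -53/4500 rad
Load 3 — applied couple M₀=3 kN·m at a=8/5 m (b=L-a=12/5):
  θ_3 = (M₀x²/(2L)+C₁)/EI  [x≤a] with C₁=M₀(3b²-L²)/(6L)=4/25 = (3·1²/(2·4)+(4/25))/1000 = 107/200000 rad
Superposition: θ = Σ θ_i = -30137/1800000 rad ≈ -0.016743 rad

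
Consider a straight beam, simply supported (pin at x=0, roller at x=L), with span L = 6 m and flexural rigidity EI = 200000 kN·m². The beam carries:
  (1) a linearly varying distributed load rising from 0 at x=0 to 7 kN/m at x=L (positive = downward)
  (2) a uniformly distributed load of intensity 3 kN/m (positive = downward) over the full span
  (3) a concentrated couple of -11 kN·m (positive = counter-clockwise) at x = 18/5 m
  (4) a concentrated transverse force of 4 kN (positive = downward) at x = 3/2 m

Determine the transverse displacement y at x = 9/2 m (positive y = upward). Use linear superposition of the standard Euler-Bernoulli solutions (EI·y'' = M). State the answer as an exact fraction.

y(9/2) = -1094679/2560000000 m

Load 1 — triangular load w₀=7 kN/m (0→w₀ over full span):
  y_1 = -w₀x(7L⁴-10L²x²+3x⁴)/(360LEI) = -7·(9/2)·(7·6⁴-10·6²·(9/2)²+3·(9/2)⁴)/(360·6·200000) = -22491/102400000 m
Load 2 — uniform load w=3 kN/m over full span:
  y_2 = -wx(L³-2Lx²+x³)/(24EI) = -3·(9/2)·(6³-2·6·(9/2)²+(9/2)³)/(24·200000) = -4617/25600000 m
Load 3 — applied couple M₀=-11 kN·m at a=18/5 m (b=L-a=12/5):
  y_3 = (M₀x³/(6L)-M₀(x-a)²/2+C₁x)/EI  [x>a] with C₁=M₀(3b²-L²)/(6L)=143/25 = ((-11)·(9/2)³/(6·6)-(-11)·((9/2)-(18/5))²/2+(143/25)·(9/2))/200000 = 1881/160000000 m
Load 4 — point force P=4 kN at a=3/2 m (b=L-a=9/2):
  y_4 = -Pa(L-x)(2Lx-a²-x²)/(6LEI)  [x>a] = -4·(3/2)·(6-(9/2))·(2·6·(9/2)-(3/2)²-(9/2)²)/(6·6·200000) = -63/1600000 m
Superposition: y = Σ y_i = -1094679/2560000000 m ≈ -0.000428 m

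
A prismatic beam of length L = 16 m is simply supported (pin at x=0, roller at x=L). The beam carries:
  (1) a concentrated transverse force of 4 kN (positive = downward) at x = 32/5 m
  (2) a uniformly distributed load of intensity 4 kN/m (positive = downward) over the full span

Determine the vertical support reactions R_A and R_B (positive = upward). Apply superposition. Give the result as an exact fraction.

Load 1 — point force P=4 kN at a=32/5 m (b=L-a=48/5):
  R_A = Pb/L = 4·(48/5)/16 = 12/5 kN
  R_B = Pa/L = 4·(32/5)/16 = 8/5 kN
Load 2 — uniform load w=4 kN/m over full span:
  R_A = wL/2 = 4·16/2 = 32 kN
  R_B = wL/2 = 4·16/2 = 32 kN
Superposition: R_A = 172/5 kN, R_B = 168/5 kN

R_A = 172/5 kN, R_B = 168/5 kN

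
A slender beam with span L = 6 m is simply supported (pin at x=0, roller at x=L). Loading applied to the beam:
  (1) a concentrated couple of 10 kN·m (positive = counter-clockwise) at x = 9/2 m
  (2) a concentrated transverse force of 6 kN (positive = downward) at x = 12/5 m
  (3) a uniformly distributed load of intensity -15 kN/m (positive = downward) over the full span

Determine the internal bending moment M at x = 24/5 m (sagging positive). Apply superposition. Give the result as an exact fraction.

M(24/5) = -1058/25 kN·m

Load 1 — applied couple M₀=10 kN·m at a=9/2 m (b=L-a=3/2):
  M_1 = M₀x/L - M₀  [x>a] = 10·(24/5)/6 - 10 = -2 kN·m
Load 2 — point force P=6 kN at a=12/5 m (b=L-a=18/5):
  M_2 = Pa(L-x)/L  [x>a] = 6·(12/5)·(6-(24/5))/6 = 72/25 kN·m
Load 3 — uniform load w=-15 kN/m over full span:
  M_3 = wx(L-x)/2 = (-15)·(24/5)·(6-(24/5))/2 = -216/5 kN·m
Superposition: M = Σ M_i = -1058/25 kN·m ≈ -42.320000 kN·m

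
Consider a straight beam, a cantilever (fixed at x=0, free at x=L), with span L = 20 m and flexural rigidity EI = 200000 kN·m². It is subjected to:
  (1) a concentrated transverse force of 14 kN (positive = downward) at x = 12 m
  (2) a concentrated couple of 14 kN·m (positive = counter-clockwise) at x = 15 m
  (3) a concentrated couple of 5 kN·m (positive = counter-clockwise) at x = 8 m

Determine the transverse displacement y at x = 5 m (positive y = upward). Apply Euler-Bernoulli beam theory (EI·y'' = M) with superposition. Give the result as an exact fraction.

y(5) = -377/48000 m

Load 1 — point force P=14 kN at a=12 m (b=L-a=8):
  y_1 = -Px²(3a-x)/(6EI)  [x≤a] = -14·5²·(3·12-5)/(6·200000) = -217/24000 m
Load 2 — applied couple M₀=14 kN·m at a=15 m (b=L-a=5):
  y_2 = M₀x²/(2EI)  [x≤a] = 14·5²/(2·200000) = 7/8000 m
Load 3 — applied couple M₀=5 kN·m at a=8 m (b=L-a=12):
  y_3 = M₀x²/(2EI)  [x≤a] = 5·5²/(2·200000) = 1/3200 m
Superposition: y = Σ y_i = -377/48000 m ≈ -0.007854 m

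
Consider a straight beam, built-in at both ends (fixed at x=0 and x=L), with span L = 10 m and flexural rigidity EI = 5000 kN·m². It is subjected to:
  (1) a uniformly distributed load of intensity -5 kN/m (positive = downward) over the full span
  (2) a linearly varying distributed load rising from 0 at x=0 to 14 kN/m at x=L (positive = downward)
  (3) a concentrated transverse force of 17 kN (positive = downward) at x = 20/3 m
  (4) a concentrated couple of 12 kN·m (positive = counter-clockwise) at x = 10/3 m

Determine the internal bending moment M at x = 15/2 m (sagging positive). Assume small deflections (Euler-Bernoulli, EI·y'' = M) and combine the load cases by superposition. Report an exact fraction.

Load 1 — uniform load w=-5 kN/m over full span:
  M_1 = wLx/2 - wL²/12 - wx²/2 = (-5)·10·(15/2)/2 - (-5)·10²/12 - (-5)·(15/2)²/2 = -125/24 kN·m
Load 2 — triangular load w₀=14 kN/m (0→w₀ over full span):
  M_2 = 3w₀Lx/20 - w₀L²/30 - w₀x³/(6L) = 3·14·10·(15/2)/20 - 14·10²/30 - 14·(15/2)³/(6·10) = 595/48 kN·m
Load 3 — point force P=17 kN at a=20/3 m (b=L-a=10/3):
  M_3 = Pa²(a+3b)(L-x)/L³ - Pa²b/L²  [x>a] = 17·(20/3)²·((20/3)+3·(10/3))·(10-(15/2))/10³ - 17·(20/3)²·(10/3)/10² = 170/27 kN·m
Load 4 — applied couple M₀=12 kN·m at a=10/3 m (b=L-a=20/3):
  M_4 = R_Ax - M_A - M₀  [x>a] with R_A=8/5, M_A=0 = (8/5)·(15/2) - 0 - 12 = 0 kN·m
Superposition: M = Σ M_i = 5825/432 kN·m ≈ 13.483796 kN·m

M(15/2) = 5825/432 kN·m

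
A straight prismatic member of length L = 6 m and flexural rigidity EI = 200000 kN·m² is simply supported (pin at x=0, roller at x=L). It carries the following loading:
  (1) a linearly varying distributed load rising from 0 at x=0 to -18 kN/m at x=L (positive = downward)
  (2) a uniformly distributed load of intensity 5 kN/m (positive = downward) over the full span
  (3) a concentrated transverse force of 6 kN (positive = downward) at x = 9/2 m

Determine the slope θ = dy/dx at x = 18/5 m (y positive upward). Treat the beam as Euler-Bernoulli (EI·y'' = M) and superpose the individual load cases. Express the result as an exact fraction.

Load 1 — triangular load w₀=-18 kN/m (0→w₀ over full span):
  θ_1 = -w₀(7L⁴-30L²x²+15x⁴)/(360LEI) = -(-18)·(7·6⁴-30·6²·(18/5)²+15·(18/5)⁴)/(360·6·200000) = -783/7812500 rad
Load 2 — uniform load w=5 kN/m over full span:
  θ_2 = -w(L³-6Lx²+4x³)/(24EI) = -5·(6³-6·6·(18/5)²+4·(18/5)³)/(24·200000) = 333/5000000 rad
Load 3 — point force P=6 kN at a=9/2 m (b=L-a=3/2):
  θ_3 = -Pb(L²-b²-3x²)/(6LEI)  [x≤a] = -6·(3/2)·(6²-(3/2)²-3·(18/5)²)/(6·6·200000) = 513/80000000 rad
Superposition: θ = Σ θ_i = -54423/2000000000 rad ≈ -0.000027 rad

θ(18/5) = -54423/2000000000 rad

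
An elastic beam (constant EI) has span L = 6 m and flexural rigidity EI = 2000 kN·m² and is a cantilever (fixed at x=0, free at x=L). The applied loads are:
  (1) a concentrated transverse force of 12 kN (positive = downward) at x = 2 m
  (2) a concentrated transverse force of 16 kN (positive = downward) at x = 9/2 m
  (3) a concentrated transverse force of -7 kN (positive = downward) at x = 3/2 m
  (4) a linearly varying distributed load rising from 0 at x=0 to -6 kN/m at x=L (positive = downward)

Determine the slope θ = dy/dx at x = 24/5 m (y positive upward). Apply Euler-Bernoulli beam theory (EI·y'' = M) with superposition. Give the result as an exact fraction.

Load 1 — point force P=12 kN at a=2 m (b=L-a=4):
  θ_1 = -Pa²/(2EI)  [x>a] = -12·2²/(2·2000) = -3/250 rad
Load 2 — point force P=16 kN at a=9/2 m (b=L-a=3/2):
  θ_2 = -Pa²/(2EI)  [x>a] = -16·(9/2)²/(2·2000) = -81/1000 rad
Load 3 — point force P=-7 kN at a=3/2 m (b=L-a=9/2):
  θ_3 = -Pa²/(2EI)  [x>a] = -(-7)·(3/2)²/(2·2000) = 63/16000 rad
Load 4 — triangular load w₀=-6 kN/m (0→w₀ over full span):
  θ_4 = (w₀Lx²/4-w₀L²x/3-w₀x⁴/(24L))/EI = ((-6)·6·(24/5)²/4-(-6)·6²·(24/5)/3-(-6)·(24/5)⁴/(24·6))/2000 = 6264/78125 rad
Superposition: θ = Σ θ_i = -88833/10000000 rad ≈ -0.008883 rad

θ(24/5) = -88833/10000000 rad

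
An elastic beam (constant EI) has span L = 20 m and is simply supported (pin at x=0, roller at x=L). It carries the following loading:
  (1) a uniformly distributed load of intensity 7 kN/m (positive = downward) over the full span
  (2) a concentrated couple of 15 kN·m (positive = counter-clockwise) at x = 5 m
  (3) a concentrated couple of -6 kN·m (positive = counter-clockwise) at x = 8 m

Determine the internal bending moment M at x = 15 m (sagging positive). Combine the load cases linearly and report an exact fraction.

M(15) = 1041/4 kN·m

Load 1 — uniform load w=7 kN/m over full span:
  M_1 = wx(L-x)/2 = 7·15·(20-15)/2 = 525/2 kN·m
Load 2 — applied couple M₀=15 kN·m at a=5 m (b=L-a=15):
  M_2 = M₀x/L - M₀  [x>a] = 15·15/20 - 15 = -15/4 kN·m
Load 3 — applied couple M₀=-6 kN·m at a=8 m (b=L-a=12):
  M_3 = M₀x/L - M₀  [x>a] = (-6)·15/20 - (-6) = 3/2 kN·m
Superposition: M = Σ M_i = 1041/4 kN·m ≈ 260.250000 kN·m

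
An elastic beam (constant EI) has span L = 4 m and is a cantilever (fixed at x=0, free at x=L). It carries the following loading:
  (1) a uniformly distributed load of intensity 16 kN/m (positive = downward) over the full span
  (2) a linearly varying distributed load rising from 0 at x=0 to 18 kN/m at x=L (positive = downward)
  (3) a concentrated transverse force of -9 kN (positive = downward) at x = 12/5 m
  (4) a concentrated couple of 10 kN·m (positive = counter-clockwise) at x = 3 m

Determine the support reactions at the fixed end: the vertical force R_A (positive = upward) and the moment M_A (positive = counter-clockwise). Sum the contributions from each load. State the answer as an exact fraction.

R_A = 91 kN, M_A = 962/5 kN·m

Load 1 — uniform load w=16 kN/m over full span:
  R_A = wL = 16·4 = 64 kN
  M_A = wL²/2 = 16·4²/2 = 128 kN·m
Load 2 — triangular load w₀=18 kN/m (0→w₀ over full span):
  R_A = w₀L/2 = 18·4/2 = 36 kN
  M_A = w₀L²/3 = 18·4²/3 = 96 kN·m
Load 3 — point force P=-9 kN at a=12/5 m (b=L-a=8/5):
  R_A = P = (-9) = -9 kN
  M_A = Pa = (-9)·(12/5) = -108/5 kN·m
Load 4 — applied couple M₀=10 kN·m at a=3 m (b=L-a=1):
  R_A = 0 kN
  M_A = -M₀ = -10 kN·m
Superposition: R_A = 91 kN, M_A = 962/5 kN·m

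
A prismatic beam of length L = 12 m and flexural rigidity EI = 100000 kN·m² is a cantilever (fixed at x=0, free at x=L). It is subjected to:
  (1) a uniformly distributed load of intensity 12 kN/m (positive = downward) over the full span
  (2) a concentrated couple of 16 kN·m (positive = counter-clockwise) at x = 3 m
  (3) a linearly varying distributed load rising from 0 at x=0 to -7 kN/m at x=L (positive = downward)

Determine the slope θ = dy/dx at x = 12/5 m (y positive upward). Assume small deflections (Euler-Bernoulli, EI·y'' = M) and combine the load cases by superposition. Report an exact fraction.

Load 1 — uniform load w=12 kN/m over full span:
  θ_1 = -wx(x²-3Lx+3L²)/(6EI) = -12·(12/5)·((12/5)²-3·12·(12/5)+3·12²)/(6·100000) = -6588/390625 rad
Load 2 — applied couple M₀=16 kN·m at a=3 m (b=L-a=9):
  θ_2 = M₀x/EI  [x≤a] = 16·(12/5)/100000 = 6/15625 rad
Load 3 — triangular load w₀=-7 kN/m (0→w₀ over full span):
  θ_3 = (w₀Lx²/4-w₀L²x/3-w₀x⁴/(24L))/EI = ((-7)·12·(12/5)²/4-(-7)·12²·(12/5)/3-(-7)·(12/5)⁴/(24·12))/100000 = 53613/7812500 rad
Superposition: θ = Σ θ_i = -75147/7812500 rad ≈ -0.009619 rad

θ(12/5) = -75147/7812500 rad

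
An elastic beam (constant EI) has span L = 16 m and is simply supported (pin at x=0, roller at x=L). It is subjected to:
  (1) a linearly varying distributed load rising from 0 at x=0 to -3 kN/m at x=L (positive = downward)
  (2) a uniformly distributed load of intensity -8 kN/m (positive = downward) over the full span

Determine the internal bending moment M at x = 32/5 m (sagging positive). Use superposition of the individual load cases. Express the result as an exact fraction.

Load 1 — triangular load w₀=-3 kN/m (0→w₀ over full span):
  M_1 = w₀Lx/6 - w₀x³/(6L) = (-3)·16·(32/5)/6 - (-3)·(32/5)³/(6·16) = -5376/125 kN·m
Load 2 — uniform load w=-8 kN/m over full span:
  M_2 = wx(L-x)/2 = (-8)·(32/5)·(16-(32/5))/2 = -6144/25 kN·m
Superposition: M = Σ M_i = -36096/125 kN·m ≈ -288.768000 kN·m

M(32/5) = -36096/125 kN·m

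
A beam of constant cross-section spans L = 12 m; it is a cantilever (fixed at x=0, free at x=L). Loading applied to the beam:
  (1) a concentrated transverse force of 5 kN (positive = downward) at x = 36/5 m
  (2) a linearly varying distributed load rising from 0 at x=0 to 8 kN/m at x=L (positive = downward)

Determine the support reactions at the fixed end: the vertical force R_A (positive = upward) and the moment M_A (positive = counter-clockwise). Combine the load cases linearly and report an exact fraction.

Load 1 — point force P=5 kN at a=36/5 m (b=L-a=24/5):
  R_A = P = 5 kN
  M_A = Pa = 5·(36/5) = 36 kN·m
Load 2 — triangular load w₀=8 kN/m (0→w₀ over full span):
  R_A = w₀L/2 = 8·12/2 = 48 kN
  M_A = w₀L²/3 = 8·12²/3 = 384 kN·m
Superposition: R_A = 53 kN, M_A = 420 kN·m

R_A = 53 kN, M_A = 420 kN·m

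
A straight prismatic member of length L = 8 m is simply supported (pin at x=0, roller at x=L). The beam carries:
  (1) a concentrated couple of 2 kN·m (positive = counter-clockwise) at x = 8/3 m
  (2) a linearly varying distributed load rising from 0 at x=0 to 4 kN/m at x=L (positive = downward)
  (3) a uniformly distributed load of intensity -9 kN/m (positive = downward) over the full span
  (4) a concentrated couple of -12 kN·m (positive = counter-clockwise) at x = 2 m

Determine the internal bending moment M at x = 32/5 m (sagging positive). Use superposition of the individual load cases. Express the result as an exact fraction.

Load 1 — applied couple M₀=2 kN·m at a=8/3 m (b=L-a=16/3):
  M_1 = M₀x/L - M₀  [x>a] = 2·(32/5)/8 - 2 = -2/5 kN·m
Load 2 — triangular load w₀=4 kN/m (0→w₀ over full span):
  M_2 = w₀Lx/6 - w₀x³/(6L) = 4·8·(32/5)/6 - 4·(32/5)³/(6·8) = 1536/125 kN·m
Load 3 — uniform load w=-9 kN/m over full span:
  M_3 = wx(L-x)/2 = (-9)·(32/5)·(8-(32/5))/2 = -1152/25 kN·m
Load 4 — applied couple M₀=-12 kN·m at a=2 m (b=L-a=6):
  M_4 = M₀x/L - M₀  [x>a] = (-12)·(32/5)/8 - (-12) = 12/5 kN·m
Superposition: M = Σ M_i = -3974/125 kN·m ≈ -31.792000 kN·m

M(32/5) = -3974/125 kN·m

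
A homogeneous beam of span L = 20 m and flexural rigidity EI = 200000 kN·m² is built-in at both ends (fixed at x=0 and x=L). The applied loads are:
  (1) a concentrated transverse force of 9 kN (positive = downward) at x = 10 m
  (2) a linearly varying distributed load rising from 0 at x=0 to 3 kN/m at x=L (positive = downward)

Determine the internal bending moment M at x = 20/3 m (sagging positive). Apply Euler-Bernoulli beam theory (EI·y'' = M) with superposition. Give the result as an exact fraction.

Load 1 — point force P=9 kN at a=10 m (b=L-a=10):
  M_1 = Pb²(3a+b)x/L³ - Pab²/L²  [x≤a] = 9·10²·(3·10+10)·(20/3)/20³ - 9·10·10²/20² = 15/2 kN·m
Load 2 — triangular load w₀=3 kN/m (0→w₀ over full span):
  M_2 = 3w₀Lx/20 - w₀L²/30 - w₀x³/(6L) = 3·3·20·(20/3)/20 - 3·20²/30 - 3·(20/3)³/(6·20) = 340/27 kN·m
Superposition: M = Σ M_i = 1085/54 kN·m ≈ 20.092593 kN·m

M(20/3) = 1085/54 kN·m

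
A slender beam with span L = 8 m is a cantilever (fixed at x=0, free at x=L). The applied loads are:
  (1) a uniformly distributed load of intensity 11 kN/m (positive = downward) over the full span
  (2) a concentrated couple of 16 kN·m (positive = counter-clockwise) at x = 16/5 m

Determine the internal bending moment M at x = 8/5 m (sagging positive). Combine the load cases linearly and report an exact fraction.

Load 1 — uniform load w=11 kN/m over full span:
  M_1 = -w(L-x)²/2 = -11·(8-(8/5))²/2 = -5632/25 kN·m
Load 2 — applied couple M₀=16 kN·m at a=16/5 m (b=L-a=24/5):
  M_2 = M₀  [x≤a] = 16 = 16 kN·m
Superposition: M = Σ M_i = -5232/25 kN·m ≈ -209.280000 kN·m

M(8/5) = -5232/25 kN·m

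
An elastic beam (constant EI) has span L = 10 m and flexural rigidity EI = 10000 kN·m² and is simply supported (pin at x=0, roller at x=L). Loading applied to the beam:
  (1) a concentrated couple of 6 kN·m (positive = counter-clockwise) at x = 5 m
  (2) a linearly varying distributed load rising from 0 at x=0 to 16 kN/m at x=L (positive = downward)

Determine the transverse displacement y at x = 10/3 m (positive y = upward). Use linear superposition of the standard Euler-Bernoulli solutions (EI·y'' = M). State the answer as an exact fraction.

Load 1 — applied couple M₀=6 kN·m at a=5 m (b=L-a=5):
  y_1 = (M₀x³/(6L)+C₁x)/EI  [x≤a] with C₁=M₀(3b²-L²)/(6L)=-5/2 = (6·(10/3)³/(6·10)+(-5/2)·(10/3))/10000 = -1/2160 m
Load 2 — triangular load w₀=16 kN/m (0→w₀ over full span):
  y_2 = -w₀x(7L⁴-10L²x²+3x⁴)/(360LEI) = -16·(10/3)·(7·10⁴-10·10²·(10/3)²+3·(10/3)⁴)/(360·10·10000) = -64/729 m
Superposition: y = Σ y_i = -5147/58320 m ≈ -0.088254 m

y(10/3) = -5147/58320 m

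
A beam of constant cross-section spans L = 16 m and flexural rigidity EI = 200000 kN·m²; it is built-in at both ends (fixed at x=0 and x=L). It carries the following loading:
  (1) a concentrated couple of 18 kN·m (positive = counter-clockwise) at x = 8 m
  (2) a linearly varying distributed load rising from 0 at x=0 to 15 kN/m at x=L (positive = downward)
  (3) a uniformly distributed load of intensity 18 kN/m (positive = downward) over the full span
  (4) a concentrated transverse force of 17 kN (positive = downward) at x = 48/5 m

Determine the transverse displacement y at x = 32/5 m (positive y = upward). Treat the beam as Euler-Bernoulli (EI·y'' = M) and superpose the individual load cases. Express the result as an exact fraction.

Load 1 — applied couple M₀=18 kN·m at a=8 m (b=L-a=8):
  y_1 = (R_Ax³/6 - M_Ax²/2)/EI  [x≤a] with R_A=27/16, M_A=9/2 = ((27/16)·(32/5)³/6 - (9/2)·(32/5)²/2)/200000 = -36/390625 m
Load 2 — triangular load w₀=15 kN/m (0→w₀ over full span):
  y_2 = -w₀x²(L-x)²(x+2L)/(120LEI) = -15·(32/5)²·(16-(32/5))²·((32/5)+2·16)/(120·16·200000) = -55296/9765625 m
Load 3 — uniform load w=18 kN/m over full span:
  y_3 = -wx²(L-x)²/(24EI) = -18·(32/5)²·(16-(32/5))²/(24·200000) = -27648/1953125 m
Load 4 — point force P=17 kN at a=48/5 m (b=L-a=32/5):
  y_4 = -Pb²x²(3aL-(3a+b)x)/(6L³EI)  [x≤a] = -17·(32/5)²·(32/5)²·(3·(48/5)·16-(3·(48/5)+(32/5))·(32/5))/(6·16³·200000) = -200192/146484375 m
Superposition: y = Σ y_i = -3116732/146484375 m ≈ -0.021277 m

y(32/5) = -3116732/146484375 m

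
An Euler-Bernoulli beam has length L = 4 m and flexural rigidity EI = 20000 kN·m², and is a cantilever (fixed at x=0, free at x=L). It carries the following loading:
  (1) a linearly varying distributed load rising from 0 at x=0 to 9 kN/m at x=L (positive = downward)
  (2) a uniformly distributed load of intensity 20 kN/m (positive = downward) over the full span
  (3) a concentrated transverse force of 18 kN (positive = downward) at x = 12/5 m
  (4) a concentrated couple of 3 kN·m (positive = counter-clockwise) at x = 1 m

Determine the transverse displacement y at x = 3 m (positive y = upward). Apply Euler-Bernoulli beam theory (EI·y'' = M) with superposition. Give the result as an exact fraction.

y(3) = -2694417/80000000 m

Load 1 — triangular load w₀=9 kN/m (0→w₀ over full span):
  y_1 = (w₀Lx³/12-w₀L²x²/6-w₀x⁵/(120L))/EI = (9·4·3³/12-9·4²·3²/6-9·3⁵/(120·4))/20000 = -22329/3200000 m
Load 2 — uniform load w=20 kN/m over full span:
  y_2 = -wx²(x²-4Lx+6L²)/(24EI) = -20·3²·(3²-4·4·3+6·4²)/(24·20000) = -171/8000 m
Load 3 — point force P=18 kN at a=12/5 m (b=L-a=8/5):
  y_3 = -Pa²(3x-a)/(6EI)  [x>a] = -18·(12/5)²·(3·3-(12/5))/(6·20000) = -891/156250 m
Load 4 — applied couple M₀=3 kN·m at a=1 m (b=L-a=3):
  y_4 = M₀a(2x-a)/(2EI)  [x>a] = 3·1·(2·3-1)/(2·20000) = 3/8000 m
Superposition: y = Σ y_i = -2694417/80000000 m ≈ -0.033680 m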